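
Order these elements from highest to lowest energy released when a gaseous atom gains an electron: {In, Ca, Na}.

Na is in period 3, group 1; Ca is in period 4, group 2; In is in period 5, group 13.
Electron affinity generally becomes more exothermic across a period toward the halogens and less exothermic down a group.
These sit on a diagonal, where the across-period and down-group effects partly cancel.
In > Ca: period and group pull opposite ways; the across-period shift dominates (29 vs 2 kJ/mol).
Na > In: the two effects oppose for this pair; the down-group effect wins (53 vs 29 kJ/mol).
Approximate values (kJ/mol): Na 53, Ca 2, In 29.
So from highest to lowest: Na > In > Ca.

Na, In, Ca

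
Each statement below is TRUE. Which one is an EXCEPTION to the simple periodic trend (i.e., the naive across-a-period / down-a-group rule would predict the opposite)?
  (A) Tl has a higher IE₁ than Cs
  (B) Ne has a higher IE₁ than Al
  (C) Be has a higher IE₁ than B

(C)

The general trend: IE₁ increases across a period and decreases down a group.
(A) Tl (period 6, group 13) vs Cs (period 6, group 1): the stated order agrees with the simple trend.
(B) Ne (period 2, group 18) vs Al (period 3, group 13): the stated order agrees with the simple trend.
(C) Be (period 2, group 2) vs B (period 2, group 13): the stated order contradicts the simple trend.
The exception is (C): removing B's lone 2p electron is easier than breaking Be's filled 2s².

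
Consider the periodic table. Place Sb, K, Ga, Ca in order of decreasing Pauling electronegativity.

Smaller atoms with higher effective nuclear charge are more electronegative.
Here both period and group differ, so the two effects have to be weighed against each other.
Ca > K: both are in period 4; the period trend gives Ca the larger value.
Ga > Ca: Ga lies to the right of Ca in period 4, so the across-period effect alone puts Ga higher.
Sb > Ga: the two effects oppose for this pair; the across-period effect wins (2.05 vs 1.81).
Approximate values (Pauling): K 0.82, Ca 1.00, Ga 1.81, Sb 2.05.
So from highest to lowest: Sb > Ga > Ca > K.

Sb, Ga, Ca, K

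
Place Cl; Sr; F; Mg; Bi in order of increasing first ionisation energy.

Sr < Bi < Mg < Cl < F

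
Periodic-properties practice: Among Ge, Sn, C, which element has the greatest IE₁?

First ionization energy rises across a period (greater Z_eff holds electrons more tightly) and falls down a group (valence electrons are farther from the nucleus).
All are in group 14, so first ionization energy increases up the group.
The greatest IE₁ among these belongs to C.

C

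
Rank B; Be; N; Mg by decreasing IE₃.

Be, Mg, N, B

Consider each +2 ion: B²⁺ still has 1 valence electron; Be²⁺ is the bare [He] core; N²⁺ still has 3 valence electrons; Mg²⁺ is the bare [Ne] core.
Breaking into a closed-shell core is much more expensive than removing a leftover valence electron — Mg and Be have the largest IE_3 here.
Valence configurations: B²⁺ [He]2s¹, N²⁺ [He]2s²2p¹.
Tabulated IE_3 (kJ/mol): B 3660, Be 14849, N 4578, Mg 7733.
Hence IE_3: B < N < Mg < Be.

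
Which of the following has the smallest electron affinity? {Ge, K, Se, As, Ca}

Ca

K is in period 4, group 1; Ca is in period 4, group 2; Ge is in period 4, group 14; As is in period 4, group 15; Se is in period 4, group 16.
Atoms with high Z_eff and room in the valence shell (especially the halogens) have the most exothermic electron affinities.
All lie in period 4; the across-period trend (electron affinity increases left to right) applies, with the exception below.
Note the exception: K has a higher electron affinity than Ca, contrary to the simple trend — adding an electron to Ca (ns²) has to open a new, higher-energy np subshell, which is unfavourable.
Note the exception: Ge has a higher electron affinity than As, contrary to the simple trend — adding an electron to As's half-filled 4p³ is unfavourable, so Ge (4p²) has the more exothermic EA.
Approximate values (kJ/mol): K 48, Ca 2, Ge 119, As 78, Se 195.
The smallest electron affinity among these belongs to Ca.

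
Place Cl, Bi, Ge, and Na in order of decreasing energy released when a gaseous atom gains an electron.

Cl > Ge > Bi > Na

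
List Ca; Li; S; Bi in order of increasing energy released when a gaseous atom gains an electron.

Adding an electron releases more energy for atoms nearer the top right (short of the noble gases).
Here both period and group differ, so the two effects have to be weighed against each other.
Li > Ca: the two effects oppose for this pair; the down-group effect wins (60 vs 2 kJ/mol).
Bi > Li: the two effects oppose for this pair; the across-period effect wins (91 vs 60 kJ/mol).
S > Bi: relative to Bi, both the across-period and down-group shifts push S's electron affinity up.
Tabulated electron affinity (kJ/mol): Li 60, S 200, Ca 2, Bi 91.
So from lowest to highest: Ca < Li < Bi < S.

Ca < Li < Bi < S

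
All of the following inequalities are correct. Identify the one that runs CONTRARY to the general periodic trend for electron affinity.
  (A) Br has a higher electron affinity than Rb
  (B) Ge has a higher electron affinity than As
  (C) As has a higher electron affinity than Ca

(B)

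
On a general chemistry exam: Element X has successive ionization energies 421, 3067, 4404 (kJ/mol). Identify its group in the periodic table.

Look for the largest jump between consecutive ionization energies: IE2/IE1 ≈ 7.3, far larger than any earlier ratio.
That jump marks the point where a core electron is being removed. So the atom has 1 valence electron.
A main-group element with 1 valence electron is in group 1.

Group 1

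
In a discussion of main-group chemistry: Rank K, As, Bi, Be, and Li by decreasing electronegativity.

Atoms toward the upper right of the periodic table pull bonding electrons most strongly.
Neither a single period nor a single group — weigh both effects.
Li > K: Li sits above K in group 1, so the down-group effect alone puts Li higher.
Be > Li: both are in period 2; the period trend gives Be the larger value.
Bi > Be: period and group pull opposite ways; the across-period shift dominates (2.02 vs 1.57).
As > Bi: they share group 15; the group trend gives As the larger value.
For reference (Pauling): Li 0.98, Be 1.57, K 0.82, As 2.18, Bi 2.02.
So from highest to lowest: As > Bi > Be > Li > K.

As > Bi > Be > Li > K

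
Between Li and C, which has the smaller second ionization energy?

Consider each +1 ion: Li⁺ is the bare [He] core; C⁺ still has 3 valence electrons.
Core electrons are held far more tightly than valence electrons, so Li tops the IE_2 order.
Approximate IE_2 values (kJ/mol): Li 7298, C 2353.
Hence IE_2: C < Li.

C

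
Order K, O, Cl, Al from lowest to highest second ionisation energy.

After 1 electron has been removed, what remains? K⁺ is the bare [Ar] core; O⁺ still has 5 valence electrons; Cl⁺ still has 6 valence electrons; Al⁺ still has 2 valence electrons.
Usually core removal costs more than valence removal, but here the competition is close: a tightly held n=2 valence electron can cost more to remove than an n=3 core electron, so the actual values have to decide it.
Valence configurations: O⁺ [He]2s²2p³, Cl⁺ [Ne]3s²3p⁴, Al⁺ [Ne]3s².
The numbers (kJ/mol): K 3052, O 3388, Cl 2298, Al 1817.
Overall IE_2 order: Al < Cl < K < O.

Al < Cl < K < O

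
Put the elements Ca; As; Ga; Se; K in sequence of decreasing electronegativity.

Se > As > Ga > Ca > K

K is in period 4, group 1; Ca is in period 4, group 2; Ga is in period 4, group 13; As is in period 4, group 15; Se is in period 4, group 16.
Atoms toward the upper right of the periodic table pull bonding electrons most strongly.
All lie in period 4, so electronegativity increases left to right.
So from highest to lowest: Se > As > Ga > Ca > K.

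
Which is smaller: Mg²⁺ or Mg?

Mg²⁺

Forming Mg²⁺ removes 2 electrons from Mg. Fewer electrons for the same nuclear charge means less shielding and a higher Z_eff on the remaining electrons, and for main-group metals the entire outer shell is lost.
A cation is smaller than its parent atom: Mg²⁺ < Mg.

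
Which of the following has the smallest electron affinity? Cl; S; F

F is in period 2, group 17; S is in period 3, group 16; Cl is in period 3, group 17.
Electron affinity generally becomes more exothermic across a period toward the halogens and less exothermic down a group.
Neither a single period nor a single group — weigh both effects.
F > S: relative to S, both the across-period and down-group shifts push F's electron affinity up.
Cl > F: this pair runs against the simple trend — see the exception note.
Note the exception: Cl has a higher electron affinity than F, contrary to the simple trend — F's small 2p subshell makes the incoming electron feel strong e⁻–e⁻ repulsion, so Cl actually releases more energy on gaining an electron.
For reference (kJ/mol): F 328, S 200, Cl 349.
The smallest electron affinity among these belongs to S.

S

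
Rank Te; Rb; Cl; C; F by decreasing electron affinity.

Atoms with high Z_eff and room in the valence shell (especially the halogens) have the most exothermic electron affinities.
Neither a single period nor a single group — weigh both effects.
C > Rb: relative to Rb, both the across-period and down-group shifts push C's electron affinity up.
Te > C: the two effects oppose for this pair; the across-period effect wins (190 vs 122 kJ/mol).
F > Te: both effects reinforce here, so F is clearly the higher of the two.
Cl > F: this pair runs against the simple trend — see the exception note.
Note the exception: Cl has a higher electron affinity than F, contrary to the simple trend — F's small 2p subshell makes the incoming electron feel strong e⁻–e⁻ repulsion, so Cl actually releases more energy on gaining an electron.
For reference (kJ/mol): C 122, F 328, Cl 349, Rb 47, Te 190.
So from highest to lowest: Cl > F > Te > C > Rb.

Cl > F > Te > C > Rb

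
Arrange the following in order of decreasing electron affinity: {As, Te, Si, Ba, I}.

I, Te, Si, As, Ba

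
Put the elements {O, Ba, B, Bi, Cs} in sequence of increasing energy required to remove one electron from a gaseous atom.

B is in period 2, group 13; O is in period 2, group 16; Cs is in period 6, group 1; Ba is in period 6, group 2; Bi is in period 6, group 15.
IE₁ increases left→right with effective nuclear charge and decreases top→bottom as the valence shell moves farther out.
Neither a single period nor a single group — weigh both effects.
Ba > Cs: Ba lies to the right of Cs in period 6, so the across-period effect alone puts Ba higher.
Bi > Ba: Bi lies to the right of Ba in period 6, so the across-period effect alone puts Bi higher.
B > Bi: the two effects oppose for this pair; the down-group effect wins (801 vs 703 kJ/mol).
O > B: both are in period 2; the period trend gives O the larger value.
For reference (kJ/mol): B 801, O 1314, Cs 376, Ba 503, Bi 703.
So from lowest to highest: Cs < Ba < Bi < B < O.

Cs < Ba < Bi < B < O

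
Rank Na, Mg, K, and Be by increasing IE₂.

Mg < Be < K < Na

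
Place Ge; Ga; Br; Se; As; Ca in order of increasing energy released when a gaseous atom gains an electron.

Ca is in period 4, group 2; Ga is in period 4, group 13; Ge is in period 4, group 14; As is in period 4, group 15; Se is in period 4, group 16; Br is in period 4, group 17.
Atoms with high Z_eff and room in the valence shell (especially the halogens) have the most exothermic electron affinities.
All lie in period 4; the across-period trend (electron affinity increases left to right) applies, with the exception below.
Note the exception: Ge has a higher electron affinity than As, contrary to the simple trend — adding an electron to As's half-filled 4p³ is unfavourable, so Ge (4p²) has the more exothermic EA.
Tabulated electron affinity (kJ/mol): Ca 2, Ga 29, Ge 119, As 78, Se 195, Br 325.
So from lowest to highest: Ca < Ga < As < Ge < Se < Br.

Ca < Ga < As < Ge < Se < Br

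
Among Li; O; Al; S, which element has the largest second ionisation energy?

Li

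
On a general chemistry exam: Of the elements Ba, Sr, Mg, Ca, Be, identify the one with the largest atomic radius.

Ba

Be is in period 2, group 2; Mg is in period 3, group 2; Ca is in period 4, group 2; Sr is in period 5, group 2; Ba is in period 6, group 2.
Radius decreases left→right (rising Z_eff, same n) and increases top→bottom (higher n).
All are in group 2, so atomic radius increases down the group.
The largest atomic radius among these belongs to Ba.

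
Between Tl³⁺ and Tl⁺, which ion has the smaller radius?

Tl³⁺

Both ions have Z = 81 protons, but Tl³⁺ has lost more electrons, so its remaining electrons feel a larger effective nuclear charge per electron and are pulled in more tightly.
Higher positive charge → smaller ion, so Tl⁺ > Tl³⁺.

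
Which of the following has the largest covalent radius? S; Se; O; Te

O is in period 2, group 16; S is in period 3, group 16; Se is in period 4, group 16; Te is in period 5, group 16.
Moving right in a period, electrons are added to the same shell under a stronger nuclear pull, so atoms get smaller; moving down, a new shell is opened and atoms get larger.
All are in group 16, so atomic radius increases down the group.
The largest covalent radius among these belongs to Te.

Te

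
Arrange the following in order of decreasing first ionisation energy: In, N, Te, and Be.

Be is in period 2, group 2; N is in period 2, group 15; In is in period 5, group 13; Te is in period 5, group 16.
IE₁ increases left→right with effective nuclear charge and decreases top→bottom as the valence shell moves farther out.
These span different periods and groups, so the two trends combine.
Te > In: Te lies to the right of In in period 5, so the across-period effect alone puts Te higher.
Be > Te: the two effects oppose for this pair; the down-group effect wins (900 vs 869 kJ/mol).
N > Be: both are in period 2; the period trend gives N the larger value.
Tabulated first ionization energy (kJ/mol): Be 900, N 1402, In 558, Te 869.
So from highest to lowest: N > Be > Te > In.

N > Be > Te > In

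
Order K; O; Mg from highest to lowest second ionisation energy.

O, K, Mg

The second ionization energy removes an electron from the +1 ion. For each element: K⁺ is the bare [Ar] core; O⁺ still has 5 valence electrons; Mg⁺ still has 1 valence electron.
Usually core removal costs more than valence removal, but here the competition is close: a tightly held n=2 valence electron can cost more to remove than an n=3 core electron, so the actual values have to decide it.
Valence configurations: O⁺ [He]2s²2p³, Mg⁺ [Ne]3s¹.
The numbers (kJ/mol): K 3052, O 3388, Mg 1451.
So the second ionization energies run Mg < K < O.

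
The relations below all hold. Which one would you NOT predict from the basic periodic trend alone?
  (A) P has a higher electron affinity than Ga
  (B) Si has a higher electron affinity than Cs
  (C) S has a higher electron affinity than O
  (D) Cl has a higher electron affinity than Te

(C)

The general trend: electron affinity increases across a period and decreases down a group.
(A) P (period 3, group 15) vs Ga (period 4, group 13): the stated order agrees with the simple trend.
(B) Si (period 3, group 14) vs Cs (period 6, group 1): the stated order agrees with the simple trend.
(C) S (period 3, group 16) vs O (period 2, group 16): the stated order contradicts the simple trend.
(D) Cl (period 3, group 17) vs Te (period 5, group 16): the stated order agrees with the simple trend.
The exception is (C): the compact 2p subshell of O repels the added electron more than S's larger 3p does.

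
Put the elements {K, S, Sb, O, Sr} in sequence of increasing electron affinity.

Sr < K < Sb < O < S

O is in period 2, group 16; S is in period 3, group 16; K is in period 4, group 1; Sr is in period 5, group 2; Sb is in period 5, group 15.
Atoms with high Z_eff and room in the valence shell (especially the halogens) have the most exothermic electron affinities.
These span different periods and groups, so the two trends combine.
K > Sr: the two effects oppose for this pair; the down-group effect wins (48 vs 5 kJ/mol).
Sb > K: the two effects oppose for this pair; the across-period effect wins (103 vs 48 kJ/mol).
O > Sb: both effects reinforce here, so O is clearly the higher of the two.
S > O: this pair runs against the simple trend — see the exception note.
Note the exception: S has a higher electron affinity than O, contrary to the simple trend — the compact 2p subshell of O repels the added electron more than S's larger 3p does.
Approximate values (kJ/mol): O 141, S 200, K 48, Sr 5, Sb 103.
So from lowest to highest: Sr < K < Sb < O < S.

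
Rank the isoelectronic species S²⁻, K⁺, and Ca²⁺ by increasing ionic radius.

Ca²⁺ < K⁺ < S²⁻

All of these have 18 electrons, so size is governed by nuclear charge alone: the more protons, the stronger the pull on the same electron cloud, and the smaller the ion.
Nuclear charges: Ca²⁺ (Z=20), K⁺ (Z=19), S²⁻ (Z=16).
Smallest to largest: Ca²⁺ < K⁺ < S²⁻.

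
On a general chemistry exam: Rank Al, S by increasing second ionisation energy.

Al < S

After 1 electron has been removed, what remains? Al⁺ still has 2 valence electrons; S⁺ still has 5 valence electrons.
All are still removing valence electrons, so compare the +1 ions as you would atoms: IE_2 generally rises across a period (higher Z_eff) and falls down a group (larger shell), subject to the usual subshell exceptions.
Valence configurations: Al⁺ [Ne]3s², S⁺ [Ne]3s²3p³.
Approximate IE_2 values (kJ/mol): Al 1817, S 2252.
Overall IE_2 order: Al < S.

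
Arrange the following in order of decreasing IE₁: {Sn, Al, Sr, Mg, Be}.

Be is in period 2, group 2; Mg is in period 3, group 2; Al is in period 3, group 13; Sr is in period 5, group 2; Sn is in period 5, group 14.
IE₁ increases left→right with effective nuclear charge and decreases top→bottom as the valence shell moves farther out.
Here both period and group differ, so the two effects have to be weighed against each other.
Al > Sr: relative to Sr, both the across-period and down-group shifts push Al's first ionization energy up.
Sn > Al: period and group pull opposite ways; the across-period shift dominates (709 vs 578 kJ/mol).
Mg > Sn: period and group pull opposite ways; the down-group shift dominates (738 vs 709 kJ/mol).
Be > Mg: Be sits above Mg in group 2, so the down-group effect alone puts Be higher.
Note the exception: Mg has a higher first ionization energy than Al, contrary to the simple trend — Al's single 3p electron is easier to remove than one from Mg's filled 3s².
For reference (kJ/mol): Be 900, Mg 738, Al 578, Sr 550, Sn 709.
So from highest to lowest: Be > Mg > Sn > Al > Sr.

Be, Mg, Sn, Al, Sr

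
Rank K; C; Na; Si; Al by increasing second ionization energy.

After 1 electron has been removed, what remains? K⁺ is the bare [Ar] core; C⁺ still has 3 valence electrons; Na⁺ is the bare [Ne] core; Si⁺ still has 3 valence electrons; Al⁺ still has 2 valence electrons.
Pulling an electron out of a noble-gas core costs far more than removing a remaining valence electron, so K and Na sit at the high end of IE_2.
Valence configurations: C⁺ [He]2s²2p¹, Si⁺ [Ne]3s²3p¹, Al⁺ [Ne]3s².
Si⁺ loses a lone 3p electron whereas Al⁺ must break into a filled 3s² pair, so IE_2(Al) > IE_2(Si) even though Si has the higher nuclear charge.
Tabulated IE_2 (kJ/mol): K 3052, C 2353, Na 4562, Si 1577, Al 1817.
Putting it together, IE_2: Si < Al < C < K < Na.

Si, Al, C, K, Na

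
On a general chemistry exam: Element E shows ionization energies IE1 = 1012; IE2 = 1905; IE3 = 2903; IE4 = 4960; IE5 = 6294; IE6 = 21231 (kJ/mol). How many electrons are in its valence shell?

Look for the largest jump between consecutive ionization energies: IE6/IE5 ≈ 3.4, far larger than any earlier ratio.
That jump marks the point where a core electron is being removed. So the atom has 5 valence electrons.

5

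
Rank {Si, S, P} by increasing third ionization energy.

P, Si, S

After 2 electrons have been removed, what remains? Si²⁺ still has 2 valence electrons; S²⁺ still has 4 valence electrons; P²⁺ still has 3 valence electrons.
All are still removing valence electrons, so compare the +2 ions as you would atoms: IE_3 generally rises across a period (higher Z_eff) and falls down a group (larger shell), subject to the usual subshell exceptions.
Valence configurations: Si²⁺ [Ne]3s², S²⁺ [Ne]3s²3p², P²⁺ [Ne]3s²3p¹.
P²⁺ loses a lone 3p electron whereas Si²⁺ must break into a filled 3s² pair, so IE_3(Si) > IE_3(P) even though P has the higher nuclear charge.
Tabulated IE_3 (kJ/mol): Si 3232, S 3357, P 2914.
Putting it together, IE_3: P < Si < S.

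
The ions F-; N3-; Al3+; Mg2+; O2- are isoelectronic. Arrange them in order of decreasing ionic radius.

All of these have 10 electrons, so size is governed by nuclear charge alone: the more protons, the stronger the pull on the same electron cloud, and the smaller the ion.
Nuclear charges: Al3+ (Z=13), Mg2+ (Z=12), F- (Z=9), O2- (Z=8), N3- (Z=7).
Largest to smallest: N3- > O2- > F- > Mg2+ > Al3+.

N3-, O2-, F-, Mg2+, Al3+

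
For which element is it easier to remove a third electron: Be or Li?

After 2 electrons have been removed, what remains? Be²⁺ is the bare [He] core; Li²⁺ is already 1 electron into the core.
All of these are removing an electron from a noble-gas core or deeper; the smaller core (lower principal quantum number) is held far more tightly, and within a period the higher nuclear charge binds the same core more tightly.
The numbers (kJ/mol): Be 14849, Li 11815.
So the third ionization energies run Li < Be.

Li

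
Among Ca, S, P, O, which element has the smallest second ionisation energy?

Ca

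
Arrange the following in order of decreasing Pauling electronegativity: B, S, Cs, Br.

Br > S > B > Cs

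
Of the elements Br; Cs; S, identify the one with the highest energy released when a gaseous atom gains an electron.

Br

S is in period 3, group 16; Br is in period 4, group 17; Cs is in period 6, group 1.
Adding an electron releases more energy for atoms nearer the top right (short of the noble gases).
Neither a single period nor a single group — weigh both effects.
S > Cs: relative to Cs, both the across-period and down-group shifts push S's electron affinity up.
Br > S: period and group pull opposite ways; the across-period shift dominates (325 vs 200 kJ/mol).
For reference (kJ/mol): S 200, Br 325, Cs 46.
The highest energy released when a gaseous atom gains an electron among these belongs to Br.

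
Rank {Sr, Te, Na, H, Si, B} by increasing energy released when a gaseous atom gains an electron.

Sr, B, Na, H, Si, Te

H is in period 1, group 1; B is in period 2, group 13; Na is in period 3, group 1; Si is in period 3, group 14; Sr is in period 5, group 2; Te is in period 5, group 16.
Electron affinity generally becomes more exothermic across a period toward the halogens and less exothermic down a group.
Neither a single period nor a single group — weigh both effects.
B > Sr: relative to Sr, both the across-period and down-group shifts push B's electron affinity up.
Na > B: this pair runs against the simple trend — see the exception note.
H > Na: they share group 1; the group trend gives H the larger value.
Si > H: the two effects oppose for this pair; the across-period effect wins (134 vs 73 kJ/mol).
Te > Si: the two effects oppose for this pair; the across-period effect wins (190 vs 134 kJ/mol).
Note the exception: Na has a higher electron affinity than B, contrary to the simple trend — B's ns²np¹ configuration gives only a small electron affinity — the sparsely filled np subshell binds an added electron weakly.
Tabulated electron affinity (kJ/mol): H 73, B 27, Na 53, Si 134, Sr 5, Te 190.
So from lowest to highest: Sr < B < Na < H < Si < Te.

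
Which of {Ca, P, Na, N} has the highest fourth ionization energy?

Na

Consider each +3 ion: Ca³⁺ is already 1 electron into the core; P³⁺ still has 2 valence electrons; Na³⁺ is already 2 electrons into the core; N³⁺ still has 2 valence electrons.
Usually core removal costs more than valence removal, but here the competition is close: a tightly held n=2 valence electron can cost more to remove than an n=3 core electron, so the actual values have to decide it.
Valence configurations: P³⁺ [Ne]3s², N³⁺ [He]2s².
Approximate IE_4 values (kJ/mol): Ca 6491, P 4964, Na 9543, N 7475.
So the fourth ionization energies run P < Ca < N < Na.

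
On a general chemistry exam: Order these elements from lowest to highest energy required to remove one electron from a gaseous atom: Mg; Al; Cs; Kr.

Mg is in period 3, group 2; Al is in period 3, group 13; Kr is in period 4, group 18; Cs is in period 6, group 1.
Across a period the outer electron is held more tightly (higher IE₁); down a group it sits in a higher shell, more shielded, and comes off more easily.
Neither a single period nor a single group — weigh both effects.
Al > Cs: both effects reinforce here, so Al is clearly the higher of the two.
Mg > Al: this pair runs against the simple trend — see the exception note.
Kr > Mg: period and group pull opposite ways; the across-period shift dominates (1351 vs 738 kJ/mol).
Note the exception: Mg has a higher first ionization energy than Al, contrary to the simple trend — Al's single 3p electron is easier to remove than one from Mg's filled 3s².
For reference (kJ/mol): Mg 738, Al 578, Kr 1351, Cs 376.
So from lowest to highest: Cs < Al < Mg < Kr.

Cs, Al, Mg, Kr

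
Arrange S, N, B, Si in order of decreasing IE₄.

B > N > S > Si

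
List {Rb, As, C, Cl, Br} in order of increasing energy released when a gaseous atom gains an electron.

Rb < As < C < Br < Cl

C is in period 2, group 14; Cl is in period 3, group 17; As is in period 4, group 15; Br is in period 4, group 17; Rb is in period 5, group 1.
Adding an electron releases more energy for atoms nearer the top right (short of the noble gases).
Here both period and group differ, so the two effects have to be weighed against each other.
As > Rb: both effects reinforce here, so As is clearly the higher of the two.
C > As: period and group pull opposite ways; the down-group shift dominates (122 vs 78 kJ/mol).
Br > C: period and group pull opposite ways; the across-period shift dominates (325 vs 122 kJ/mol).
Cl > Br: they share group 17; the group trend gives Cl the larger value.
Tabulated electron affinity (kJ/mol): C 122, Cl 349, As 78, Br 325, Rb 47.
So from lowest to highest: Rb < As < C < Br < Cl.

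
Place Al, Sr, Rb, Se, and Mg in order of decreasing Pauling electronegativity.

Se > Al > Mg > Sr > Rb

Mg is in period 3, group 2; Al is in period 3, group 13; Se is in period 4, group 16; Rb is in period 5, group 1; Sr is in period 5, group 2.
Smaller atoms with higher effective nuclear charge are more electronegative.
Neither a single period nor a single group — weigh both effects.
Sr > Rb: both are in period 5; the period trend gives Sr the larger value.
Mg > Sr: they share group 2; the group trend gives Mg the larger value.
Al > Mg: Al lies to the right of Mg in period 3, so the across-period effect alone puts Al higher.
Se > Al: the two effects oppose for this pair; the across-period effect wins (2.55 vs 1.61).
Tabulated electronegativity (Pauling): Mg 1.31, Al 1.61, Se 2.55, Rb 0.82, Sr 0.95.
So from highest to lowest: Se > Al > Mg > Sr > Rb.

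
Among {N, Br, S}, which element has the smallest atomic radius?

N is in period 2, group 15; S is in period 3, group 16; Br is in period 4, group 17.
Moving right in a period, electrons are added to the same shell under a stronger nuclear pull, so atoms get smaller; moving down, a new shell is opened and atoms get larger.
A diagonal step moves right (one effect) and down (the opposite effect) at once.
S > N: the two effects oppose for this pair; the down-group effect wins (103 vs 71 pm).
Br > S: period and group pull opposite ways; the down-group shift dominates (114 vs 103 pm).
For reference (pm): N 71, S 103, Br 114.
The smallest atomic radius among these belongs to N.

N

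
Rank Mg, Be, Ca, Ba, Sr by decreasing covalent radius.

Ba > Sr > Ca > Mg > Be

Across a period the added protons contract the valence shell; down a group each new principal shell makes the atom larger.
All are in group 2, so atomic radius increases down the group.
So from largest to smallest: Ba > Sr > Ca > Mg > Be.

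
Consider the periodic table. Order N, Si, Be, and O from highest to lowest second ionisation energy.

O, N, Be, Si

IE_2 is the cost of taking one more electron from the +1 cation: N⁺ still has 4 valence electrons; Si⁺ still has 3 valence electrons; Be⁺ still has 1 valence electron; O⁺ still has 5 valence electrons.
All are still removing valence electrons, so compare the +1 ions as you would atoms: IE_2 generally rises across a period (higher Z_eff) and falls down a group (larger shell), subject to the usual subshell exceptions.
Valence configurations: N⁺ [He]2s²2p², Si⁺ [Ne]3s²3p¹, Be⁺ [He]2s¹, O⁺ [He]2s²2p³.
The numbers (kJ/mol): N 2856, Si 1577, Be 1757, O 3388.
Hence IE_2: Si < Be < N < O.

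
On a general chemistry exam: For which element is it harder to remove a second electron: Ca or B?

B

Consider each +1 ion: Ca⁺ still has 1 valence electron; B⁺ still has 2 valence electrons.
All are still removing valence electrons, so compare the +1 ions as you would atoms: IE_2 generally rises across a period (higher Z_eff) and falls down a group (larger shell), subject to the usual subshell exceptions.
Valence configurations: Ca⁺ [Ar]4s¹, B⁺ [He]2s².
The numbers (kJ/mol): Ca 1145, B 2427.
Putting it together, IE_2: Ca < B.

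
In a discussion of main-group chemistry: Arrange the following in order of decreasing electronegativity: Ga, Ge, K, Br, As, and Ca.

K is in period 4, group 1; Ca is in period 4, group 2; Ga is in period 4, group 13; Ge is in period 4, group 14; As is in period 4, group 15; Br is in period 4, group 17.
Smaller atoms with higher effective nuclear charge are more electronegative.
All lie in period 4, so electronegativity increases left to right.
So from highest to lowest: Br > As > Ge > Ga > Ca > K.

Br, As, Ge, Ga, Ca, K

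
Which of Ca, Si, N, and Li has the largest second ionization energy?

Li

IE_2 is the cost of taking one more electron from the +1 cation: Ca⁺ still has 1 valence electron; Si⁺ still has 3 valence electrons; N⁺ still has 4 valence electrons; Li⁺ is the bare [He] core.
Breaking into a closed-shell core is much more expensive than removing a leftover valence electron — Li has the largest IE_2 here.
Valence configurations: Ca⁺ [Ar]4s¹, Si⁺ [Ne]3s²3p¹, N⁺ [He]2s²2p².
Tabulated IE_2 (kJ/mol): Ca 1145, Si 1577, N 2856, Li 7298.
Putting it together, IE_2: Ca < Si < N < Li.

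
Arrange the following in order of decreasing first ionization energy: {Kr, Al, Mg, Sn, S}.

Kr > S > Mg > Sn > Al

Mg is in period 3, group 2; Al is in period 3, group 13; S is in period 3, group 16; Kr is in period 4, group 18; Sn is in period 5, group 14.
Removing the outermost electron gets harder across a period and easier down a group.
Neither a single period nor a single group — weigh both effects.
Sn > Al: period and group pull opposite ways; the across-period shift dominates (709 vs 578 kJ/mol).
Mg > Sn: the two effects oppose for this pair; the down-group effect wins (738 vs 709 kJ/mol).
S > Mg: S lies to the right of Mg in period 3, so the across-period effect alone puts S higher.
Kr > S: the two effects oppose for this pair; the across-period effect wins (1351 vs 1000 kJ/mol).
Note the exception: Mg has a higher first ionization energy than Al, contrary to the simple trend — Al's single 3p electron is easier to remove than one from Mg's filled 3s².
Tabulated first ionization energy (kJ/mol): Mg 738, Al 578, S 1000, Kr 1351, Sn 709.
So from highest to lowest: Kr > S > Mg > Sn > Al.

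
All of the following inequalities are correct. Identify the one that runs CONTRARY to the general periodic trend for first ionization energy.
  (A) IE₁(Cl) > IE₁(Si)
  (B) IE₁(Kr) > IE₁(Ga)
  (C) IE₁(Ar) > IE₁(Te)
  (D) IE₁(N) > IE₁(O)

The general trend: first ionization energy increases across a period and decreases down a group.
(A) Cl (period 3, group 17) vs Si (period 3, group 14): the stated order agrees with the simple trend.
(B) Kr (period 4, group 18) vs Ga (period 4, group 13): the stated order agrees with the simple trend.
(C) Ar (period 3, group 18) vs Te (period 5, group 16): the stated order agrees with the simple trend.
(D) N (period 2, group 15) vs O (period 2, group 16): the stated order contradicts the simple trend.
The exception is (D): pairing an electron in O's 2p⁴ costs repulsion energy, so O ionizes more easily than half-filled N (2p³).

(D)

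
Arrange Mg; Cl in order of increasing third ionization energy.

The third ionization energy removes an electron from the +2 ion. For each element: Mg²⁺ is the bare [Ne] core; Cl²⁺ still has 5 valence electrons.
Pulling an electron out of a noble-gas core costs far more than removing a remaining valence electron, so Mg sits at the high end of IE_3.
Approximate IE_3 values (kJ/mol): Mg 7733, Cl 3822.
So the third ionization energies run Cl < Mg.

Cl < Mg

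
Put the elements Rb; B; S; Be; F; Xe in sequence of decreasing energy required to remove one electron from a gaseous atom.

F, Xe, S, Be, B, Rb

IE₁ increases left→right with effective nuclear charge and decreases top→bottom as the valence shell moves farther out.
Here both period and group differ, so the two effects have to be weighed against each other.
B > Rb: relative to Rb, both the across-period and down-group shifts push B's first ionization energy up.
Be > B: this pair runs against the simple trend — see the exception note.
S > Be: period and group pull opposite ways; the across-period shift dominates (1000 vs 900 kJ/mol).
Xe > S: the two effects oppose for this pair; the across-period effect wins (1170 vs 1000 kJ/mol).
F > Xe: the two effects oppose for this pair; the down-group effect wins (1681 vs 1170 kJ/mol).
Note the exception: Be has a higher first ionization energy than B, contrary to the simple trend — removing B's lone 2p electron is easier than breaking Be's filled 2s².
Tabulated first ionization energy (kJ/mol): Be 900, B 801, F 1681, S 1000, Rb 403, Xe 1170.
So from highest to lowest: F > Xe > S > Be > B > Rb.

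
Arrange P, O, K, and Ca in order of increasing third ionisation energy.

P < K < Ca < O

IE_3 is the cost of taking one more electron from the +2 cation: P²⁺ still has 3 valence electrons; O²⁺ still has 4 valence electrons; K²⁺ is already 1 electron into the core; Ca²⁺ is the bare [Ar] core.
Usually core removal costs more than valence removal, but here the competition is close: a tightly held n=2 valence electron can cost more to remove than an n=3 core electron, so the actual values have to decide it.
Valence configurations: P²⁺ [Ne]3s²3p¹, O²⁺ [He]2s²2p².
Approximate IE_3 values (kJ/mol): P 2914, O 5300, K 4420, Ca 4912.
So the third ionization energies run P < K < Ca < O.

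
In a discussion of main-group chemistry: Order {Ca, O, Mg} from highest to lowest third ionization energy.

IE_3 is the cost of taking one more electron from the +2 cation: Ca²⁺ is the bare [Ar] core; O²⁺ still has 4 valence electrons; Mg²⁺ is the bare [Ne] core.
Usually core removal costs more than valence removal, but here the competition is close: a tightly held n=2 valence electron can cost more to remove than an n=3 core electron, so the actual values have to decide it.
Approximate IE_3 values (kJ/mol): Ca 4912, O 5300, Mg 7733.
So the third ionization energies run Ca < O < Mg.

Mg, O, Ca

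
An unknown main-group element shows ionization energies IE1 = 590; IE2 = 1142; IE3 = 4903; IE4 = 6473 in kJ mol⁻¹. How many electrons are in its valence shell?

2

Look for the largest jump between consecutive ionization energies: IE3/IE2 ≈ 4.3, far larger than any earlier ratio.
That jump marks the point where a core electron is being removed. So the atom has 2 valence electrons.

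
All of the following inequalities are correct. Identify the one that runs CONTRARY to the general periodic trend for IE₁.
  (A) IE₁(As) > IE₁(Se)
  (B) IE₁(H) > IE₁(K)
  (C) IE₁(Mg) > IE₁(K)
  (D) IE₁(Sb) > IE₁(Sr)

(A)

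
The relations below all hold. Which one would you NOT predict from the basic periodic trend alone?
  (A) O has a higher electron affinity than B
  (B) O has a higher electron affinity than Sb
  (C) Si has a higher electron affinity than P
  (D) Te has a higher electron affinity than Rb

(C)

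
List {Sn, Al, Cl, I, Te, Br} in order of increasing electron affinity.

Atoms with high Z_eff and room in the valence shell (especially the halogens) have the most exothermic electron affinities.
Neither a single period nor a single group — weigh both effects.
Sn > Al: the two effects oppose for this pair; the across-period effect wins (107 vs 42 kJ/mol).
Te > Sn: both are in period 5; the period trend gives Te the larger value.
I > Te: I lies to the right of Te in period 5, so the across-period effect alone puts I higher.
Br > I: Br sits above I in group 17, so the down-group effect alone puts Br higher.
Cl > Br: Cl sits above Br in group 17, so the down-group effect alone puts Cl higher.
Approximate values (kJ/mol): Al 42, Cl 349, Br 325, Sn 107, Te 190, I 295.
So from lowest to highest: Al < Sn < Te < I < Br < Cl.

Al < Sn < Te < I < Br < Cl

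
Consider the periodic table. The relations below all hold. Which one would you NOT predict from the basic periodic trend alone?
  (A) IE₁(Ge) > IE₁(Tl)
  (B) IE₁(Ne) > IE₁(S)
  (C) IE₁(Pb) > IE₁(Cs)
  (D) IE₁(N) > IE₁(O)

The general trend: first ionization energy increases across a period and decreases down a group.
(A) Ge (period 4, group 14) vs Tl (period 6, group 13): the stated order agrees with the simple trend.
(B) Ne (period 2, group 18) vs S (period 3, group 16): the stated order agrees with the simple trend.
(C) Pb (period 6, group 14) vs Cs (period 6, group 1): the stated order agrees with the simple trend.
(D) N (period 2, group 15) vs O (period 2, group 16): the stated order contradicts the simple trend.
The exception is (D): pairing an electron in O's 2p⁴ costs repulsion energy, so O ionizes more easily than half-filled N (2p³).

(D)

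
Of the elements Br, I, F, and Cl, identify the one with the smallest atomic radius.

F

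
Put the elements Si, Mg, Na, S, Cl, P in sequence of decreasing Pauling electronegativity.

Cl, S, P, Si, Mg, Na

Na is in period 3, group 1; Mg is in period 3, group 2; Si is in period 3, group 14; P is in period 3, group 15; S is in period 3, group 16; Cl is in period 3, group 17.
EN rises left→right (higher Z_eff, smaller atoms) and falls top→bottom (larger, more shielded atoms).
All lie in period 3, so electronegativity increases left to right.
So from highest to lowest: Cl > S > P > Si > Mg > Na.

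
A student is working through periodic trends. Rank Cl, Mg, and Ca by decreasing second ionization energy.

The second ionization energy removes an electron from the +1 ion. For each element: Cl⁺ still has 6 valence electrons; Mg⁺ still has 1 valence electron; Ca⁺ still has 1 valence electron.
All are still removing valence electrons, so compare the +1 ions as you would atoms: IE_2 generally rises across a period (higher Z_eff) and falls down a group (larger shell), subject to the usual subshell exceptions.
Valence configurations: Cl⁺ [Ne]3s²3p⁴, Mg⁺ [Ne]3s¹, Ca⁺ [Ar]4s¹.
The numbers (kJ/mol): Cl 2298, Mg 1451, Ca 1145.
Hence IE_2: Ca < Mg < Cl.

Cl > Mg > Ca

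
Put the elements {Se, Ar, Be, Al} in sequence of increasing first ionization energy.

Be is in period 2, group 2; Al is in period 3, group 13; Ar is in period 3, group 18; Se is in period 4, group 16.
Across a period the outer electron is held more tightly (higher IE₁); down a group it sits in a higher shell, more shielded, and comes off more easily.
Neither a single period nor a single group — weigh both effects.
Be > Al: the two effects oppose for this pair; the down-group effect wins (900 vs 578 kJ/mol).
Se > Be: the two effects oppose for this pair; the across-period effect wins (941 vs 900 kJ/mol).
Ar > Se: relative to Se, both the across-period and down-group shifts push Ar's first ionization energy up.
For reference (kJ/mol): Be 900, Al 578, Ar 1521, Se 941.
So from lowest to highest: Al < Be < Se < Ar.

Al, Be, Se, Ar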